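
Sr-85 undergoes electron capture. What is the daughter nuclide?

Rb-85

Electron capture: mass number changes by +0, atomic number by -1.
A: 85 = 85; Z: 38 − 1 = 37.
Z = 37 is rubidium, so the daughter is Rb-85.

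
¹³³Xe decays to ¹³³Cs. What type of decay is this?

ΔA = 133 − 133 = 0; ΔZ = 55 − 54 = +1.
A is unchanged and Z rises by 1 — a neutron has become a proton (β⁻ decay).

beta-minus decay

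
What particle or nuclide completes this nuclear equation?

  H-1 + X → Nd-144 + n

Conserve mass number: 1 + A = 144 + 1, so A = 144.
Conserve atomic number: 1 + Z = 60 + 0, so Z = 59.
Z = 59 is praseodymium, so the species is Pr-144.

Pr-144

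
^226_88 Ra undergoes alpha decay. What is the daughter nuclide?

Rn-222

Alpha decay: mass number changes by -4, atomic number by -2.
A: 226 − 4 = 222; Z: 88 − 2 = 86.
Z = 86 is radon, so the daughter is ^222_86 Rn.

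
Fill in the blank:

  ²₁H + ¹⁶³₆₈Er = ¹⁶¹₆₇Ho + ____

alpha particle

Conserve mass number: 2 + 163 = 161 + A, so A = 4.
Conserve atomic number: 1 + 68 = 67 + Z, so Z = 2.
A = 4 and Z = 2 is ⁴₂He — an alpha particle.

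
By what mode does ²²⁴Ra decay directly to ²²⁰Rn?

alpha decay

ΔA = 220 − 224 = -4; ΔZ = 86 − 88 = -2.
A drops by 4 and Z drops by 2 — the signature of alpha emission.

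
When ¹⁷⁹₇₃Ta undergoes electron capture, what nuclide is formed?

Hf-179

Electron capture: mass number changes by +0, atomic number by -1.
A: 179 = 179; Z: 73 − 1 = 72.
Z = 72 is hafnium, so the daughter is ¹⁷⁹₇₂Hf.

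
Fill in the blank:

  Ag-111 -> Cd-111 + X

beta-minus particle

Conserve mass number: 111 = 111 + A, so A = 0.
Conserve atomic number: 47 = 48 + Z, so Z = -1.
A = 0 and Z = -1 is e⁻ — a beta-minus particle.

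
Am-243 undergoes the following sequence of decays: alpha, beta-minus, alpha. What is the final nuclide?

U-235

Start: (A, Z) = (243, 95).
After α: (239, 93).
After β⁻: (239, 94).
After α: (235, 92).
Z = 92 is uranium.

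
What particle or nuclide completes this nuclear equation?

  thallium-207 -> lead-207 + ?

beta-minus particle

Conserve mass number: 207 = 207 + A, so A = 0.
Conserve atomic number: 81 = 82 + Z, so Z = -1.
A = 0 and Z = -1 is e⁻ — a beta-minus particle.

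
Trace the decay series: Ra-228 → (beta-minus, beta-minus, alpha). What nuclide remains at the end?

Start: (A, Z) = (228, 88).
After β⁻: (228, 89).
After β⁻: (228, 90).
After α: (224, 88).
Z = 88 is radium.

Ra-224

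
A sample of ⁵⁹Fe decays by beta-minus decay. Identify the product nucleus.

Co-59

Beta-minus decay: mass number changes by +0, atomic number by +1.
A: 59 = 59; Z: 26 + 1 = 27.
Z = 27 is cobalt, so the daughter is ⁵⁹Co.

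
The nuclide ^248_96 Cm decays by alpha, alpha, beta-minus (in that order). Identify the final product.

Np-240

Start: (A, Z) = (248, 96).
After α: (244, 94).
After α: (240, 92).
After β⁻: (240, 93).
Z = 93 is neptunium.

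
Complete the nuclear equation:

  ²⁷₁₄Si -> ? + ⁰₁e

Al-27

Conserve mass number: 27 = A + 0, so A = 27.
Conserve atomic number: 14 = Z + 1, so Z = 13.
Z = 13 is aluminium, so the species is ²⁷₁₃Al.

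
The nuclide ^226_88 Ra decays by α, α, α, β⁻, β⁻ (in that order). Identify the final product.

Po-214

Start: (A, Z) = (226, 88).
After α: (222, 86).
After α: (218, 84).
After α: (214, 82).
After β⁻: (214, 83).
After β⁻: (214, 84).
Z = 84 is polonium.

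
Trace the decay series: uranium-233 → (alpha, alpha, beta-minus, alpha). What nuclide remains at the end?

Fr-221

Start: (A, Z) = (233, 92).
After α: (229, 90).
After α: (225, 88).
After β⁻: (225, 89).
After α: (221, 87).
Z = 87 is francium.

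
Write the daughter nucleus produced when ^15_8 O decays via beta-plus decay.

Beta-plus decay: mass number changes by +0, atomic number by -1.
A: 15 = 15; Z: 8 − 1 = 7.
Z = 7 is nitrogen, so the daughter is ^15_7 N.

N-15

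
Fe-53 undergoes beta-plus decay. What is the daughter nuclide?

Mn-53

Beta-plus decay: mass number changes by +0, atomic number by -1.
A: 53 = 53; Z: 26 − 1 = 25.
Z = 25 is manganese, so the daughter is Mn-53.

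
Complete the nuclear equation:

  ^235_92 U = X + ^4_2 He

Th-231

Conserve mass number: 235 = A + 4, so A = 231.
Conserve atomic number: 92 = Z + 2, so Z = 90.
Z = 90 is thorium, so the species is ^231_90 Th.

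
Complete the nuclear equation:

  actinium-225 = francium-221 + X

Conserve mass number: 225 = 221 + A, so A = 4.
Conserve atomic number: 89 = 87 + Z, so Z = 2.
A = 4 and Z = 2 is helium-4 — an alpha particle.

alpha particle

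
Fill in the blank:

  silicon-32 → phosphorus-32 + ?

beta-minus particle

Conserve mass number: 32 = 32 + A, so A = 0.
Conserve atomic number: 14 = 15 + Z, so Z = -1.
A = 0 and Z = -1 is e⁻ — a beta-minus particle.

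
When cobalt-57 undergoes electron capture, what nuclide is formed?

Fe-57

Electron capture: mass number changes by +0, atomic number by -1.
A: 57 = 57; Z: 27 − 1 = 26.
Z = 26 is iron, so the daughter is iron-57.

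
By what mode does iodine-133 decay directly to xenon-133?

beta-minus decay

ΔA = 133 − 133 = 0; ΔZ = 54 − 53 = +1.
A is unchanged and Z rises by 1 — a neutron has become a proton (β⁻ decay).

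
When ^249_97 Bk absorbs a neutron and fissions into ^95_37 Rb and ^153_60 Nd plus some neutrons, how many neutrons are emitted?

Conserve mass number: 250 = 95 + 153 + k, so k = 250 − 248 = 2.
Check atomic number: 97 = 37 + 60 + 0 = 97. ✓

2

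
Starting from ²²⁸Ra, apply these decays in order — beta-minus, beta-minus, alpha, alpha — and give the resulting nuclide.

Start: (A, Z) = (228, 88).
After β⁻: (228, 89).
After β⁻: (228, 90).
After α: (224, 88).
After α: (220, 86).
Z = 86 is radon.

Rn-220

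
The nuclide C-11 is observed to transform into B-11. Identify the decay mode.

ΔA = 11 − 11 = 0; ΔZ = 5 − 6 = -1.
A is unchanged and Z drops by 1 — a proton has become a neutron (β⁺ emission or electron capture).

beta-plus decay or electron capture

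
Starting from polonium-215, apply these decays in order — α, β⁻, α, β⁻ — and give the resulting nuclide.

Start: (A, Z) = (215, 84).
After α: (211, 82).
After β⁻: (211, 83).
After α: (207, 81).
After β⁻: (207, 82).
Z = 82 is lead.

Pb-207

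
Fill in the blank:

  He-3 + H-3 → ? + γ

Conserve mass number: 3 + 3 = A + 0, so A = 6.
Conserve atomic number: 2 + 1 = Z + 0, so Z = 3.
Z = 3 is lithium, so the species is Li-6.

Li-6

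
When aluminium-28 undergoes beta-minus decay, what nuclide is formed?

Si-28

Beta-minus decay: mass number changes by +0, atomic number by +1.
A: 28 = 28; Z: 13 + 1 = 14.
Z = 14 is silicon, so the daughter is silicon-28.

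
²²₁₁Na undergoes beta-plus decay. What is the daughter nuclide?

Beta-plus decay: mass number changes by +0, atomic number by -1.
A: 22 = 22; Z: 11 − 1 = 10.
Z = 10 is neon, so the daughter is ²²₁₀Ne.

Ne-22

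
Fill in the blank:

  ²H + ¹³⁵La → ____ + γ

Conserve mass number: 2 + 135 = A + 0, so A = 137.
Conserve atomic number: 1 + 57 = Z + 0, so Z = 58.
Z = 58 is cerium, so the species is ¹³⁷Ce.

Ce-137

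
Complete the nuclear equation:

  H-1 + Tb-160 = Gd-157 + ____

alpha particle

Conserve mass number: 1 + 160 = 157 + A, so A = 4.
Conserve atomic number: 1 + 65 = 64 + Z, so Z = 2.
A = 4 and Z = 2 is He-4 — an alpha particle.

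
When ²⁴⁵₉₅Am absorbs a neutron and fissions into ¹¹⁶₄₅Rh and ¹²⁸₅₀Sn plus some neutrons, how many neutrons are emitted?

2

Conserve mass number: 246 = 116 + 128 + k, so k = 246 − 244 = 2.
Check atomic number: 95 = 45 + 50 + 0 = 95. ✓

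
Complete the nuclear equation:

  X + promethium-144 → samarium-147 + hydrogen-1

alpha particle

Conserve mass number: A + 144 = 147 + 1, so A = 4.
Conserve atomic number: Z + 61 = 62 + 1, so Z = 2.
A = 4 and Z = 2 is helium-4 — an alpha particle.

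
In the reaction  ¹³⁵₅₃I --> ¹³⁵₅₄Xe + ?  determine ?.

beta-minus particle

Conserve mass number: 135 = 135 + A, so A = 0.
Conserve atomic number: 53 = 54 + Z, so Z = -1.
A = 0 and Z = -1 is ⁰₋₁e — a beta-minus particle.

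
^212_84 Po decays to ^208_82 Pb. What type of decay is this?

alpha decay

ΔA = 208 − 212 = -4; ΔZ = 82 − 84 = -2.
A drops by 4 and Z drops by 2 — the signature of alpha emission.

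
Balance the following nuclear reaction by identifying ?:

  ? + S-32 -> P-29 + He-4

proton

Conserve mass number: A + 32 = 29 + 4, so A = 1.
Conserve atomic number: Z + 16 = 15 + 2, so Z = 1.
A = 1 and Z = 1 is H-1 — a proton.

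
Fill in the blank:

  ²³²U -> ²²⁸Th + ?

Conserve mass number: 232 = 228 + A, so A = 4.
Conserve atomic number: 92 = 90 + Z, so Z = 2.
A = 4 and Z = 2 is ⁴He — an alpha particle.

alpha particle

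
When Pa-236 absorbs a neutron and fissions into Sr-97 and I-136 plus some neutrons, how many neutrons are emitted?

4

Conserve mass number: 237 = 97 + 136 + k, so k = 237 − 233 = 4.
Check atomic number: 91 = 38 + 53 + 0 = 91. ✓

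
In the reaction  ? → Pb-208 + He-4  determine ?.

Conserve mass number: A = 208 + 4, so A = 212.
Conserve atomic number: Z = 82 + 2, so Z = 84.
Z = 84 is polonium, so the species is Po-212.

Po-212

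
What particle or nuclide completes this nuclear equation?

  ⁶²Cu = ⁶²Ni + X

positron

Conserve mass number: 62 = 62 + A, so A = 0.
Conserve atomic number: 29 = 28 + Z, so Z = 1.
A = 0 and Z = 1 is e⁺ — a positron.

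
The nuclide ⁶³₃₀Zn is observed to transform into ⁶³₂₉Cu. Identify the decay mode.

beta-plus decay or electron capture

ΔA = 63 − 63 = 0; ΔZ = 29 − 30 = -1.
A is unchanged and Z drops by 1 — a proton has become a neutron (β⁺ emission or electron capture).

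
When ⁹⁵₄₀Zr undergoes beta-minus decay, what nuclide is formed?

Nb-95

Beta-minus decay: mass number changes by +0, atomic number by +1.
A: 95 = 95; Z: 40 + 1 = 41.
Z = 41 is niobium, so the daughter is ⁹⁵₄₁Nb.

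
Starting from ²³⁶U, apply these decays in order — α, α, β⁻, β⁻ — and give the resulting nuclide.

Start: (A, Z) = (236, 92).
After α: (232, 90).
After α: (228, 88).
After β⁻: (228, 89).
After β⁻: (228, 90).
Z = 90 is thorium.

Th-228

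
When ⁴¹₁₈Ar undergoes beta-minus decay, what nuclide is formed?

Beta-minus decay: mass number changes by +0, atomic number by +1.
A: 41 = 41; Z: 18 + 1 = 19.
Z = 19 is potassium, so the daughter is ⁴¹₁₉K.

K-41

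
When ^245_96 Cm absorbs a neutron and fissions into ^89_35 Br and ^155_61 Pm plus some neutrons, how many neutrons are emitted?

2

Conserve mass number: 246 = 89 + 155 + k, so k = 246 − 244 = 2.
Check atomic number: 96 = 35 + 61 + 0 = 96. ✓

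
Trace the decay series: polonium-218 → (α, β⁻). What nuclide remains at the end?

Start: (A, Z) = (218, 84).
After α: (214, 82).
After β⁻: (214, 83).
Z = 83 is bismuth.

Bi-214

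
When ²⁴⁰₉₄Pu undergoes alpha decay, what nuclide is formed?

U-236

Alpha decay: mass number changes by -4, atomic number by -2.
A: 240 − 4 = 236; Z: 94 − 2 = 92.
Z = 92 is uranium, so the daughter is ²³⁶₉₂U.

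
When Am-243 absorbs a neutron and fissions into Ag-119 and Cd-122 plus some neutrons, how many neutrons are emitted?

Conserve mass number: 244 = 119 + 122 + k, so k = 244 − 241 = 3.
Check atomic number: 95 = 47 + 48 + 0 = 95. ✓

3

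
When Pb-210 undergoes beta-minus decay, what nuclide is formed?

Beta-minus decay: mass number changes by +0, atomic number by +1.
A: 210 = 210; Z: 82 + 1 = 83.
Z = 83 is bismuth, so the daughter is Bi-210.

Bi-210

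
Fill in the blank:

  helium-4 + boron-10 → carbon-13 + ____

Conserve mass number: 4 + 10 = 13 + A, so A = 1.
Conserve atomic number: 2 + 5 = 6 + Z, so Z = 1.
A = 1 and Z = 1 is hydrogen-1 — a proton.

proton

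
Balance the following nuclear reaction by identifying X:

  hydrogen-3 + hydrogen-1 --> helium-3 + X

neutron

Conserve mass number: 3 + 1 = 3 + A, so A = 1.
Conserve atomic number: 1 + 1 = 2 + Z, so Z = 0.
A = 1 and Z = 0 is neutron — a neutron.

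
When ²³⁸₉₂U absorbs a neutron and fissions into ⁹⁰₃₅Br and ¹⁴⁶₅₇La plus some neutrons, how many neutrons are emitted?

Conserve mass number: 239 = 90 + 146 + k, so k = 239 − 236 = 3.
Check atomic number: 92 = 35 + 57 + 0 = 92. ✓

3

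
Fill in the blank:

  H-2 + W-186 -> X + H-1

Conserve mass number: 2 + 186 = A + 1, so A = 187.
Conserve atomic number: 1 + 74 = Z + 1, so Z = 74.
Z = 74 is tungsten, so the species is W-187.

W-187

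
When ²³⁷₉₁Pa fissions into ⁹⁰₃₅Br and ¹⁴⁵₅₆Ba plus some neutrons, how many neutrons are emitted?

Conserve mass number: 237 = 90 + 145 + k, so k = 237 − 235 = 2.
Check atomic number: 91 = 35 + 56 + 0 = 91. ✓

2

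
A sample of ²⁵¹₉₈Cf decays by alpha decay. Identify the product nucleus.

Cm-247

Alpha decay: mass number changes by -4, atomic number by -2.
A: 251 − 4 = 247; Z: 98 − 2 = 96.
Z = 96 is curium, so the daughter is ²⁴⁷₉₆Cm.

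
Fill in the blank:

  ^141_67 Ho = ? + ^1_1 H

Dy-140

Conserve mass number: 141 = A + 1, so A = 140.
Conserve atomic number: 67 = Z + 1, so Z = 66.
Z = 66 is dysprosium, so the species is ^140_66 Dy.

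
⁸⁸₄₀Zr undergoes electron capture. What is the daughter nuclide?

Electron capture: mass number changes by +0, atomic number by -1.
A: 88 = 88; Z: 40 − 1 = 39.
Z = 39 is yttrium, so the daughter is ⁸⁸₃₉Y.

Y-88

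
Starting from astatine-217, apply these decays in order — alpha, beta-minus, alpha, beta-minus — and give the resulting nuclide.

Bi-209

Start: (A, Z) = (217, 85).
After α: (213, 83).
After β⁻: (213, 84).
After α: (209, 82).
After β⁻: (209, 83).
Z = 83 is bismuth.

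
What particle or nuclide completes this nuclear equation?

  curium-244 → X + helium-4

Conserve mass number: 244 = A + 4, so A = 240.
Conserve atomic number: 96 = Z + 2, so Z = 94.
Z = 94 is plutonium, so the species is plutonium-240.

Pu-240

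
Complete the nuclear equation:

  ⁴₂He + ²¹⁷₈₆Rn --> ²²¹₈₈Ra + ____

gamma ray

Conserve mass number: 4 + 217 = 221 + A, so A = 0.
Conserve atomic number: 2 + 86 = 88 + Z, so Z = 0.
A = 0 and Z = 0 is ⁰₀γ — a gamma ray.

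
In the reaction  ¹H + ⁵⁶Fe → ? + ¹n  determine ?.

Conserve mass number: 1 + 56 = A + 1, so A = 56.
Conserve atomic number: 1 + 26 = Z + 0, so Z = 27.
Z = 27 is cobalt, so the species is ⁵⁶Co.

Co-56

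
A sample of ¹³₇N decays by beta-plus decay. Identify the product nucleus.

C-13

Beta-plus decay: mass number changes by +0, atomic number by -1.
A: 13 = 13; Z: 7 − 1 = 6.
Z = 6 is carbon, so the daughter is ¹³₆C.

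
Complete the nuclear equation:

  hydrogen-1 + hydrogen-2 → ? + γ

Conserve mass number: 1 + 2 = A + 0, so A = 3.
Conserve atomic number: 1 + 1 = Z + 0, so Z = 2.
Z = 2 is helium, so the species is helium-3.

He-3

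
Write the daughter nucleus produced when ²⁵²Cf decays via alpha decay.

Cm-248

Alpha decay: mass number changes by -4, atomic number by -2.
A: 252 − 4 = 248; Z: 98 − 2 = 96.
Z = 96 is curium, so the daughter is ²⁴⁸Cm.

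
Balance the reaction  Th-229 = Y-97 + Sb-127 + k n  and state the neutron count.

5

Conserve mass number: 229 = 97 + 127 + k, so k = 229 − 224 = 5.
Check atomic number: 90 = 39 + 51 + 0 = 90. ✓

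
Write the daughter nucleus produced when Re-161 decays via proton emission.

W-160

Proton emission: mass number changes by -1, atomic number by -1.
A: 161 − 1 = 160; Z: 75 − 1 = 74.
Z = 74 is tungsten, so the daughter is W-160.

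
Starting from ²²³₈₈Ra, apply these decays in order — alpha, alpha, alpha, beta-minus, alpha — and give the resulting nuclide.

Start: (A, Z) = (223, 88).
After α: (219, 86).
After α: (215, 84).
After α: (211, 82).
After β⁻: (211, 83).
After α: (207, 81).
Z = 81 is thallium.

Tl-207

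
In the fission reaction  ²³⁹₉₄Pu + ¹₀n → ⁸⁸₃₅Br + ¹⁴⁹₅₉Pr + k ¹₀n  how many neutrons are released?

3

Conserve mass number: 240 = 88 + 149 + k, so k = 240 − 237 = 3.
Check atomic number: 94 = 35 + 59 + 0 = 94. ✓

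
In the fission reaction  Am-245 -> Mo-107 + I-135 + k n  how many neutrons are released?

3

Conserve mass number: 245 = 107 + 135 + k, so k = 245 − 242 = 3.
Check atomic number: 95 = 42 + 53 + 0 = 95. ✓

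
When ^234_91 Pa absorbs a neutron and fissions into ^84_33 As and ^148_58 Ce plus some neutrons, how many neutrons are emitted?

3

Conserve mass number: 235 = 84 + 148 + k, so k = 235 − 232 = 3.
Check atomic number: 91 = 33 + 58 + 0 = 91. ✓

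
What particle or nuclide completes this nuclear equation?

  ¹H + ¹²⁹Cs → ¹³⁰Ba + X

Conserve mass number: 1 + 129 = 130 + A, so A = 0.
Conserve atomic number: 1 + 55 = 56 + Z, so Z = 0.
A = 0 and Z = 0 is γ — a gamma ray.

gamma ray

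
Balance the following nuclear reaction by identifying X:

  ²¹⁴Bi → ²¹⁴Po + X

beta-minus particle

Conserve mass number: 214 = 214 + A, so A = 0.
Conserve atomic number: 83 = 84 + Z, so Z = -1.
A = 0 and Z = -1 is e⁻ — a beta-minus particle.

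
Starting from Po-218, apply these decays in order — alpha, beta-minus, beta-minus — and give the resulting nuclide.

Po-214

Start: (A, Z) = (218, 84).
After α: (214, 82).
After β⁻: (214, 83).
After β⁻: (214, 84).
Z = 84 is polonium.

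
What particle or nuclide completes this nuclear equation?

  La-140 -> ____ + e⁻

Conserve mass number: 140 = A + 0, so A = 140.
Conserve atomic number: 57 = Z − 1, so Z = 58.
Z = 58 is cerium, so the species is Ce-140.

Ce-140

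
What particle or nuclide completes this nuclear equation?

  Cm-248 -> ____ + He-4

Pu-244

Conserve mass number: 248 = A + 4, so A = 244.
Conserve atomic number: 96 = Z + 2, so Z = 94.
Z = 94 is plutonium, so the species is Pu-244.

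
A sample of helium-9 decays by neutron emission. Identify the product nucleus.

Neutron emission: mass number changes by -1, atomic number by +0.
A: 9 − 1 = 8; Z: 2 = 2.
Z = 2 is helium, so the daughter is helium-8.

He-8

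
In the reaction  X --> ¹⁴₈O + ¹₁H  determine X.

Conserve mass number: A = 14 + 1, so A = 15.
Conserve atomic number: Z = 8 + 1, so Z = 9.
Z = 9 is fluorine, so the species is ¹⁵₉F.

F-15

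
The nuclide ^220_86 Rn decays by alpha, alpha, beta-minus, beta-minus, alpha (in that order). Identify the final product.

Pb-208

Start: (A, Z) = (220, 86).
After α: (216, 84).
After α: (212, 82).
After β⁻: (212, 83).
After β⁻: (212, 84).
After α: (208, 82).
Z = 82 is lead.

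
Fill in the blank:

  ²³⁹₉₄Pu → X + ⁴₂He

Conserve mass number: 239 = A + 4, so A = 235.
Conserve atomic number: 94 = Z + 2, so Z = 92.
Z = 92 is uranium, so the species is ²³⁵₉₂U.

U-235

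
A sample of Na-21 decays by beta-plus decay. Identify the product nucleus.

Ne-21

Beta-plus decay: mass number changes by +0, atomic number by -1.
A: 21 = 21; Z: 11 − 1 = 10.
Z = 10 is neon, so the daughter is Ne-21.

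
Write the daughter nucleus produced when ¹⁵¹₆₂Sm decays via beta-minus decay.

Eu-151

Beta-minus decay: mass number changes by +0, atomic number by +1.
A: 151 = 151; Z: 62 + 1 = 63.
Z = 63 is europium, so the daughter is ¹⁵¹₆₃Eu.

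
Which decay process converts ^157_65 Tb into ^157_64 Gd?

beta-plus decay or electron capture

ΔA = 157 − 157 = 0; ΔZ = 64 − 65 = -1.
A is unchanged and Z drops by 1 — a proton has become a neutron (β⁺ emission or electron capture).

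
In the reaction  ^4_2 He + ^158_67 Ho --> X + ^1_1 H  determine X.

Conserve mass number: 4 + 158 = A + 1, so A = 161.
Conserve atomic number: 2 + 67 = Z + 1, so Z = 68.
Z = 68 is erbium, so the species is ^161_68 Er.

Er-161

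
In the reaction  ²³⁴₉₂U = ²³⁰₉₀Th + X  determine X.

alpha particle

Conserve mass number: 234 = 230 + A, so A = 4.
Conserve atomic number: 92 = 90 + Z, so Z = 2.
A = 4 and Z = 2 is ⁴₂He — an alpha particle.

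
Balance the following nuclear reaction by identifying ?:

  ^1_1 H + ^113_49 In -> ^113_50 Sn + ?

Conserve mass number: 1 + 113 = 113 + A, so A = 1.
Conserve atomic number: 1 + 49 = 50 + Z, so Z = 0.
A = 1 and Z = 0 is ^1_0 n — a neutron.

neutron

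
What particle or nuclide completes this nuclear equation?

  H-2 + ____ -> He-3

proton

Conserve mass number: 2 + A = 3, so A = 1.
Conserve atomic number: 1 + Z = 2, so Z = 1.
A = 1 and Z = 1 is H-1 — a proton.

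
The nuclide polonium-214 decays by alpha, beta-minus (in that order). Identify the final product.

Bi-210

Start: (A, Z) = (214, 84).
After α: (210, 82).
After β⁻: (210, 83).
Z = 83 is bismuth.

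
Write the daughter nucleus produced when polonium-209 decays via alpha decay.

Pb-205

Alpha decay: mass number changes by -4, atomic number by -2.
A: 209 − 4 = 205; Z: 84 − 2 = 82.
Z = 82 is lead, so the daughter is lead-205.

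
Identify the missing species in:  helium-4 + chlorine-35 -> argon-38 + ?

Conserve mass number: 4 + 35 = 38 + A, so A = 1.
Conserve atomic number: 2 + 17 = 18 + Z, so Z = 1.
A = 1 and Z = 1 is hydrogen-1 — a proton.

proton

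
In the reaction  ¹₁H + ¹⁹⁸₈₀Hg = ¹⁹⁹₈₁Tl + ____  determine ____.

gamma ray

Conserve mass number: 1 + 198 = 199 + A, so A = 0.
Conserve atomic number: 1 + 80 = 81 + Z, so Z = 0.
A = 0 and Z = 0 is ⁰₀γ — a gamma ray.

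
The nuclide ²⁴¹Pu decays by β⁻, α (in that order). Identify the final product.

Np-237

Start: (A, Z) = (241, 94).
After β⁻: (241, 95).
After α: (237, 93).
Z = 93 is neptunium.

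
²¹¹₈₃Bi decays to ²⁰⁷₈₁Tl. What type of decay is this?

ΔA = 207 − 211 = -4; ΔZ = 81 − 83 = -2.
A drops by 4 and Z drops by 2 — the signature of alpha emission.

alpha decay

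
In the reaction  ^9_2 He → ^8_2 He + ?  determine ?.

neutron

Conserve mass number: 9 = 8 + A, so A = 1.
Conserve atomic number: 2 = 2 + Z, so Z = 0.
A = 1 and Z = 0 is ^1_0 n — a neutron.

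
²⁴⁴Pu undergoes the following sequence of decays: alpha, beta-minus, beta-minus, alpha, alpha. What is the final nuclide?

Th-232

Start: (A, Z) = (244, 94).
After α: (240, 92).
After β⁻: (240, 93).
After β⁻: (240, 94).
After α: (236, 92).
After α: (232, 90).
Z = 90 is thorium.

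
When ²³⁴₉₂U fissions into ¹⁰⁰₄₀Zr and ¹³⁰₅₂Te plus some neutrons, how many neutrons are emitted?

Conserve mass number: 234 = 100 + 130 + k, so k = 234 − 230 = 4.
Check atomic number: 92 = 40 + 52 + 0 = 92. ✓

4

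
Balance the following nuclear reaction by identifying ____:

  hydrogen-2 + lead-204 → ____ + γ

Conserve mass number: 2 + 204 = A + 0, so A = 206.
Conserve atomic number: 1 + 82 = Z + 0, so Z = 83.
Z = 83 is bismuth, so the species is bismuth-206.

Bi-206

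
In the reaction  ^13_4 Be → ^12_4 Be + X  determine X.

Conserve mass number: 13 = 12 + A, so A = 1.
Conserve atomic number: 4 = 4 + Z, so Z = 0.
A = 1 and Z = 0 is ^1_0 n — a neutron.

neutron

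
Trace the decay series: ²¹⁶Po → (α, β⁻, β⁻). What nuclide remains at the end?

Start: (A, Z) = (216, 84).
After α: (212, 82).
After β⁻: (212, 83).
After β⁻: (212, 84).
Z = 84 is polonium.

Po-212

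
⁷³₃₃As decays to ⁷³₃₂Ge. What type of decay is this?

ΔA = 73 − 73 = 0; ΔZ = 32 − 33 = -1.
A is unchanged and Z drops by 1 — a proton has become a neutron (β⁺ emission or electron capture).

beta-plus decay or electron capture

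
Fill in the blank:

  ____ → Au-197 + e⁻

Pt-197

Conserve mass number: A = 197 + 0, so A = 197.
Conserve atomic number: Z = 79 − 1, so Z = 78.
Z = 78 is platinum, so the species is Pt-197.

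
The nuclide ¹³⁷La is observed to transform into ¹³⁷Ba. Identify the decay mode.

ΔA = 137 − 137 = 0; ΔZ = 56 − 57 = -1.
A is unchanged and Z drops by 1 — a proton has become a neutron (β⁺ emission or electron capture).

beta-plus decay or electron capture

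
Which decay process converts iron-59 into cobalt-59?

ΔA = 59 − 59 = 0; ΔZ = 27 − 26 = +1.
A is unchanged and Z rises by 1 — a neutron has become a proton (β⁻ decay).

beta-minus decay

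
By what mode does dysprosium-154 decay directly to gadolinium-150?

ΔA = 150 − 154 = -4; ΔZ = 64 − 66 = -2.
A drops by 4 and Z drops by 2 — the signature of alpha emission.

alpha decay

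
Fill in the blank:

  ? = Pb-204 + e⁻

Conserve mass number: A = 204 + 0, so A = 204.
Conserve atomic number: Z = 82 − 1, so Z = 81.
Z = 81 is thallium, so the species is Tl-204.

Tl-204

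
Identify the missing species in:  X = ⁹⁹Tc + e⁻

Mo-99

Conserve mass number: A = 99 + 0, so A = 99.
Conserve atomic number: Z = 43 − 1, so Z = 42.
Z = 42 is molybdenum, so the species is ⁹⁹Mo.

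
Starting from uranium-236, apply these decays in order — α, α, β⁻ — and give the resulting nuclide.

Start: (A, Z) = (236, 92).
After α: (232, 90).
After α: (228, 88).
After β⁻: (228, 89).
Z = 89 is actinium.

Ac-228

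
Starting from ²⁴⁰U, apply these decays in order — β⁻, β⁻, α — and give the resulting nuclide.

Start: (A, Z) = (240, 92).
After β⁻: (240, 93).
After β⁻: (240, 94).
After α: (236, 92).
Z = 92 is uranium.

U-236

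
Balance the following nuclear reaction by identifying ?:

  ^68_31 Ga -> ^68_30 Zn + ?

positron

Conserve mass number: 68 = 68 + A, so A = 0.
Conserve atomic number: 31 = 30 + Z, so Z = 1.
A = 0 and Z = 1 is ^0_1 e — a positron.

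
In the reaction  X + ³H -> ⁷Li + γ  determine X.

Conserve mass number: A + 3 = 7 + 0, so A = 4.
Conserve atomic number: Z + 1 = 3 + 0, so Z = 2.
A = 4 and Z = 2 is ⁴He — an alpha particle.

alpha particle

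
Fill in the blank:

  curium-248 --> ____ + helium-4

Pu-244

Conserve mass number: 248 = A + 4, so A = 244.
Conserve atomic number: 96 = Z + 2, so Z = 94.
Z = 94 is plutonium, so the species is plutonium-244.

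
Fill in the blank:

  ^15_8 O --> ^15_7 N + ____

positron

Conserve mass number: 15 = 15 + A, so A = 0.
Conserve atomic number: 8 = 7 + Z, so Z = 1.
A = 0 and Z = 1 is ^0_1 e — a positron.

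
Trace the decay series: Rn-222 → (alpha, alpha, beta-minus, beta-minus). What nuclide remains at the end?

Po-214

Start: (A, Z) = (222, 86).
After α: (218, 84).
After α: (214, 82).
After β⁻: (214, 83).
After β⁻: (214, 84).
Z = 84 is polonium.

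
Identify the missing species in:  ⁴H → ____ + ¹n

Conserve mass number: 4 = A + 1, so A = 3.
Conserve atomic number: 1 = Z + 0, so Z = 1.
A = 3 and Z = 1 is ³H — a triton.

H-3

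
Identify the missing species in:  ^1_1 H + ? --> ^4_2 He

Conserve mass number: 1 + A = 4, so A = 3.
Conserve atomic number: 1 + Z = 2, so Z = 1.
A = 3 and Z = 1 is ^3_1 H — a triton.

triton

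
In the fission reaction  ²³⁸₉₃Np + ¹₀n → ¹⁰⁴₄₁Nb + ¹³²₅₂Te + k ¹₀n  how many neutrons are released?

3

Conserve mass number: 239 = 104 + 132 + k, so k = 239 − 236 = 3.
Check atomic number: 93 = 41 + 52 + 0 = 93. ✓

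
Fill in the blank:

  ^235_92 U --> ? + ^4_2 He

Th-231

Conserve mass number: 235 = A + 4, so A = 231.
Conserve atomic number: 92 = Z + 2, so Z = 90.
Z = 90 is thorium, so the species is ^231_90 Th.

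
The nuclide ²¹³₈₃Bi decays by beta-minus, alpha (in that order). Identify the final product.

Start: (A, Z) = (213, 83).
After β⁻: (213, 84).
After α: (209, 82).
Z = 82 is lead.

Pb-209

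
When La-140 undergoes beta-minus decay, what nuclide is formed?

Beta-minus decay: mass number changes by +0, atomic number by +1.
A: 140 = 140; Z: 57 + 1 = 58.
Z = 58 is cerium, so the daughter is Ce-140.

Ce-140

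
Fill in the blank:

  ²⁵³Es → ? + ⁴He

Bk-249

Conserve mass number: 253 = A + 4, so A = 249.
Conserve atomic number: 99 = Z + 2, so Z = 97.
Z = 97 is berkelium, so the species is ²⁴⁹Bk.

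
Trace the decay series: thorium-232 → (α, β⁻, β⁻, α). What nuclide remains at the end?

Ra-224

Start: (A, Z) = (232, 90).
After α: (228, 88).
After β⁻: (228, 89).
After β⁻: (228, 90).
After α: (224, 88).
Z = 88 is radium.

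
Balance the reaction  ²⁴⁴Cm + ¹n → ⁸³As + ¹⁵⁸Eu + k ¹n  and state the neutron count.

4

Conserve mass number: 245 = 83 + 158 + k, so k = 245 − 241 = 4.
Check atomic number: 96 = 33 + 63 + 0 = 96. ✓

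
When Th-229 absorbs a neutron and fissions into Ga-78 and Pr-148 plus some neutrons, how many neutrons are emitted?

Conserve mass number: 230 = 78 + 148 + k, so k = 230 − 226 = 4.
Check atomic number: 90 = 31 + 59 + 0 = 90. ✓

4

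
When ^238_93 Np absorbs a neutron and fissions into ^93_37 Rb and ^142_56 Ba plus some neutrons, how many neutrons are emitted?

4

Conserve mass number: 239 = 93 + 142 + k, so k = 239 − 235 = 4.
Check atomic number: 93 = 37 + 56 + 0 = 93. ✓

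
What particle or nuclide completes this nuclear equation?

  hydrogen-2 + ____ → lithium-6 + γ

Conserve mass number: 2 + A = 6 + 0, so A = 4.
Conserve atomic number: 1 + Z = 3 + 0, so Z = 2.
A = 4 and Z = 2 is helium-4 — an alpha particle.

alpha particle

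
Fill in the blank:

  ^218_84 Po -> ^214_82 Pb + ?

alpha particle

Conserve mass number: 218 = 214 + A, so A = 4.
Conserve atomic number: 84 = 82 + Z, so Z = 2.
A = 4 and Z = 2 is ^4_2 He — an alpha particle.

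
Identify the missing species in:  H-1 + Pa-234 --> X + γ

Conserve mass number: 1 + 234 = A + 0, so A = 235.
Conserve atomic number: 1 + 91 = Z + 0, so Z = 92.
Z = 92 is uranium, so the species is U-235.

U-235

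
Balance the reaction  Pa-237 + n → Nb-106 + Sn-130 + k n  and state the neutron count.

Conserve mass number: 238 = 106 + 130 + k, so k = 238 − 236 = 2.
Check atomic number: 91 = 41 + 50 + 0 = 91. ✓

2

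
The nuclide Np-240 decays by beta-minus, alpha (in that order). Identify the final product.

Start: (A, Z) = (240, 93).
After β⁻: (240, 94).
After α: (236, 92).
Z = 92 is uranium.

U-236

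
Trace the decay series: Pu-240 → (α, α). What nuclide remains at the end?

Th-232

Start: (A, Z) = (240, 94).
After α: (236, 92).
After α: (232, 90).
Z = 90 is thorium.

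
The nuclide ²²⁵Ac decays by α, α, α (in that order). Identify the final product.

Bi-213

Start: (A, Z) = (225, 89).
After α: (221, 87).
After α: (217, 85).
After α: (213, 83).
Z = 83 is bismuth.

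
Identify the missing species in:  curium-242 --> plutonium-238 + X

Conserve mass number: 242 = 238 + A, so A = 4.
Conserve atomic number: 96 = 94 + Z, so Z = 2.
A = 4 and Z = 2 is helium-4 — an alpha particle.

alpha particle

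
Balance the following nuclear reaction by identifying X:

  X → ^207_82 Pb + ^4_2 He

Po-211

Conserve mass number: A = 207 + 4, so A = 211.
Conserve atomic number: Z = 82 + 2, so Z = 84.
Z = 84 is polonium, so the species is ^211_84 Po.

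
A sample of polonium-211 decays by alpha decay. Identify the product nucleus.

Alpha decay: mass number changes by -4, atomic number by -2.
A: 211 − 4 = 207; Z: 84 − 2 = 82.
Z = 82 is lead, so the daughter is lead-207.

Pb-207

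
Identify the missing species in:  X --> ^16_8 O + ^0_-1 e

N-16

Conserve mass number: A = 16 + 0, so A = 16.
Conserve atomic number: Z = 8 − 1, so Z = 7.
Z = 7 is nitrogen, so the species is ^16_7 N.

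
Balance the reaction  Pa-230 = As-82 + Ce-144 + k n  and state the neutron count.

4

Conserve mass number: 230 = 82 + 144 + k, so k = 230 − 226 = 4.
Check atomic number: 91 = 33 + 58 + 0 = 91. ✓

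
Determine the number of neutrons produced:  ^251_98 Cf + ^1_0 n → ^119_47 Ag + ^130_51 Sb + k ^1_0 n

3

Conserve mass number: 252 = 119 + 130 + k, so k = 252 − 249 = 3.
Check atomic number: 98 = 47 + 51 + 0 = 98. ✓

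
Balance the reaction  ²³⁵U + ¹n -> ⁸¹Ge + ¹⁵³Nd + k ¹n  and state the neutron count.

Conserve mass number: 236 = 81 + 153 + k, so k = 236 − 234 = 2.
Check atomic number: 92 = 32 + 60 + 0 = 92. ✓

2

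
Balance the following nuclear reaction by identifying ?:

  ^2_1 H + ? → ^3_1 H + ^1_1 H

deuteron

Conserve mass number: 2 + A = 3 + 1, so A = 2.
Conserve atomic number: 1 + Z = 1 + 1, so Z = 1.
A = 2 and Z = 1 is ^2_1 H — a deuteron.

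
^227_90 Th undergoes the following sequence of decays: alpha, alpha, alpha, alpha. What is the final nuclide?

Start: (A, Z) = (227, 90).
After α: (223, 88).
After α: (219, 86).
After α: (215, 84).
After α: (211, 82).
Z = 82 is lead.

Pb-211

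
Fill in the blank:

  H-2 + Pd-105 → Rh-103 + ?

Conserve mass number: 2 + 105 = 103 + A, so A = 4.
Conserve atomic number: 1 + 46 = 45 + Z, so Z = 2.
A = 4 and Z = 2 is He-4 — an alpha particle.

alpha particle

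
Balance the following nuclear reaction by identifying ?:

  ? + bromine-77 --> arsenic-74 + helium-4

Conserve mass number: A + 77 = 74 + 4, so A = 1.
Conserve atomic number: Z + 35 = 33 + 2, so Z = 0.
A = 1 and Z = 0 is neutron — a neutron.

neutron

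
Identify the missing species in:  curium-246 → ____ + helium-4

Conserve mass number: 246 = A + 4, so A = 242.
Conserve atomic number: 96 = Z + 2, so Z = 94.
Z = 94 is plutonium, so the species is plutonium-242.

Pu-242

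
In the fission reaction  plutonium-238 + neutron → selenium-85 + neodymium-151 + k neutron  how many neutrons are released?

Conserve mass number: 239 = 85 + 151 + k, so k = 239 − 236 = 3.
Check atomic number: 94 = 34 + 60 + 0 = 94. ✓

3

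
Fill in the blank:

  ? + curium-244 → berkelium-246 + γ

Conserve mass number: A + 244 = 246 + 0, so A = 2.
Conserve atomic number: Z + 96 = 97 + 0, so Z = 1.
A = 2 and Z = 1 is hydrogen-2 — a deuteron.

deuteron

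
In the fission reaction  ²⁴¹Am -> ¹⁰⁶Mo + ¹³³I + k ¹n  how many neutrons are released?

2

Conserve mass number: 241 = 106 + 133 + k, so k = 241 − 239 = 2.
Check atomic number: 95 = 42 + 53 + 0 = 95. ✓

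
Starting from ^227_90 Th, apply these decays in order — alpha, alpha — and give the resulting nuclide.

Start: (A, Z) = (227, 90).
After α: (223, 88).
After α: (219, 86).
Z = 86 is radon.

Rn-219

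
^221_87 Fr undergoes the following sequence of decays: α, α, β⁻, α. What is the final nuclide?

Pb-209

Start: (A, Z) = (221, 87).
After α: (217, 85).
After α: (213, 83).
After β⁻: (213, 84).
After α: (209, 82).
Z = 82 is lead.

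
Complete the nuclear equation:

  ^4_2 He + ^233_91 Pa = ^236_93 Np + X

Conserve mass number: 4 + 233 = 236 + A, so A = 1.
Conserve atomic number: 2 + 91 = 93 + Z, so Z = 0.
A = 1 and Z = 0 is ^1_0 n — a neutron.

neutron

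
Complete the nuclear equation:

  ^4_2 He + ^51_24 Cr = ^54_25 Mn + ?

Conserve mass number: 4 + 51 = 54 + A, so A = 1.
Conserve atomic number: 2 + 24 = 25 + Z, so Z = 1.
A = 1 and Z = 1 is ^1_1 H — a proton.

proton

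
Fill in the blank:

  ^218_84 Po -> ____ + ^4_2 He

Pb-214

Conserve mass number: 218 = A + 4, so A = 214.
Conserve atomic number: 84 = Z + 2, so Z = 82.
Z = 82 is lead, so the species is ^214_82 Pb.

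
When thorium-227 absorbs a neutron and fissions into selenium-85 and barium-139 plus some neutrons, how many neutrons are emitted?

Conserve mass number: 228 = 85 + 139 + k, so k = 228 − 224 = 4.
Check atomic number: 90 = 34 + 56 + 0 = 90. ✓

4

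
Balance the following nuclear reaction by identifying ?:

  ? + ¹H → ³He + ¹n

Conserve mass number: A + 1 = 3 + 1, so A = 3.
Conserve atomic number: Z + 1 = 2 + 0, so Z = 1.
A = 3 and Z = 1 is ³H — a triton.

triton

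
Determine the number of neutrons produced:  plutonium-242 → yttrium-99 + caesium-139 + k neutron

4

Conserve mass number: 242 = 99 + 139 + k, so k = 242 − 238 = 4.
Check atomic number: 94 = 39 + 55 + 0 = 94. ✓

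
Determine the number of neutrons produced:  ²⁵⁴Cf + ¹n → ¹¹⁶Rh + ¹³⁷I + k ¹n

2

Conserve mass number: 255 = 116 + 137 + k, so k = 255 − 253 = 2.
Check atomic number: 98 = 45 + 53 + 0 = 98. ✓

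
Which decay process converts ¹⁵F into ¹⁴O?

ΔA = 14 − 15 = -1; ΔZ = 8 − 9 = -1.
A drops by 1 and Z drops by 1 — a proton was emitted.

proton emission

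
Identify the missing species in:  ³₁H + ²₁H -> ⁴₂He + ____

Conserve mass number: 3 + 2 = 4 + A, so A = 1.
Conserve atomic number: 1 + 1 = 2 + Z, so Z = 0.
A = 1 and Z = 0 is ¹₀n — a neutron.

neutron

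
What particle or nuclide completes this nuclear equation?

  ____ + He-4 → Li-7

triton

Conserve mass number: A + 4 = 7, so A = 3.
Conserve atomic number: Z + 2 = 3, so Z = 1.
A = 3 and Z = 1 is H-3 — a triton.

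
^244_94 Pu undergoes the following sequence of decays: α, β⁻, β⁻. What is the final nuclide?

Pu-240

Start: (A, Z) = (244, 94).
After α: (240, 92).
After β⁻: (240, 93).
After β⁻: (240, 94).
Z = 94 is plutonium.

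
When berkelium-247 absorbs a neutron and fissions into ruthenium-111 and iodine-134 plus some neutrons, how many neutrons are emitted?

3

Conserve mass number: 248 = 111 + 134 + k, so k = 248 − 245 = 3.
Check atomic number: 97 = 44 + 53 + 0 = 97. ✓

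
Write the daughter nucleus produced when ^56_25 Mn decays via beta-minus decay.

Beta-minus decay: mass number changes by +0, atomic number by +1.
A: 56 = 56; Z: 25 + 1 = 26.
Z = 26 is iron, so the daughter is ^56_26 Fe.

Fe-56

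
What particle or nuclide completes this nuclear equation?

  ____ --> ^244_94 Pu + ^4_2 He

Conserve mass number: A = 244 + 4, so A = 248.
Conserve atomic number: Z = 94 + 2, so Z = 96.
Z = 96 is curium, so the species is ^248_96 Cm.

Cm-248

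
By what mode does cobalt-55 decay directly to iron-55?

ΔA = 55 − 55 = 0; ΔZ = 26 − 27 = -1.
A is unchanged and Z drops by 1 — a proton has become a neutron (β⁺ emission or electron capture).

beta-plus decay or electron capture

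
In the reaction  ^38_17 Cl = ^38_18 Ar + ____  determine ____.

Conserve mass number: 38 = 38 + A, so A = 0.
Conserve atomic number: 17 = 18 + Z, so Z = -1.
A = 0 and Z = -1 is ^0_-1 e — a beta-minus particle.

beta-minus particle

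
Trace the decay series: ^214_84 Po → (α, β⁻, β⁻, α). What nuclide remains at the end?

Pb-206

Start: (A, Z) = (214, 84).
After α: (210, 82).
After β⁻: (210, 83).
After β⁻: (210, 84).
After α: (206, 82).
Z = 82 is lead.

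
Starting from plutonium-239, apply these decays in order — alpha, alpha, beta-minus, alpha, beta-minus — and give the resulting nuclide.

Th-227

Start: (A, Z) = (239, 94).
After α: (235, 92).
After α: (231, 90).
After β⁻: (231, 91).
After α: (227, 89).
After β⁻: (227, 90).
Z = 90 is thorium.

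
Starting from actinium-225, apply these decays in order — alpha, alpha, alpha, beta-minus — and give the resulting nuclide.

Start: (A, Z) = (225, 89).
After α: (221, 87).
After α: (217, 85).
After α: (213, 83).
After β⁻: (213, 84).
Z = 84 is polonium.

Po-213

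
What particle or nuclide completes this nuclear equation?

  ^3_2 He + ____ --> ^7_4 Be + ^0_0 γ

Conserve mass number: 3 + A = 7 + 0, so A = 4.
Conserve atomic number: 2 + Z = 4 + 0, so Z = 2.
A = 4 and Z = 2 is ^4_2 He — an alpha particle.

alpha particle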